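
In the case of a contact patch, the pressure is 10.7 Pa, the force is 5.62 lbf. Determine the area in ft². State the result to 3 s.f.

25.1 ft²

Solving P = F/A for A: A = F/P.
P = 10.7 Pa; F = 5.62 lbf = 25.00 N.
A = 2.336 m²
2.336 m² × (1 ft² / 0.09290 m²) = 25.15 ft²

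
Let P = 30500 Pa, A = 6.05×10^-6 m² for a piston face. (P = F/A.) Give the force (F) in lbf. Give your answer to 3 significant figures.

Rearranging P = F/A for F: F = P·A.
P = 30500 Pa; A = 6.05×10^-6 m².
F = 0.1845 N
0.1845 N × (1 lbf / 4.448 N) = 0.04148 lbf

0.0415 lbf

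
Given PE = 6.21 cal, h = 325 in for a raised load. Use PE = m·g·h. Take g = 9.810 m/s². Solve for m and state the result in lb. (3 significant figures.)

Rearranging PE = m·g·h for m: m = PE/(g·h).
PE = 6.21 cal = 25.98 J; h = 325 in = 8.255 m; g = 9.810 m/s².
m = 0.3208 kg
0.3208 kg × (1 lb / 0.4536 kg) = 0.7073 lb

0.707 lb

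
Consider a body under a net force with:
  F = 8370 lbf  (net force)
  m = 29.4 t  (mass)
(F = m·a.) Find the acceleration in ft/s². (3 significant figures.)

Rearranging: a = F/m.
F = 8370 lbf = 37232 N; m = 29.4 t = 29400 kg.
a = 1.266 m/s²
1.266 m/s² × (1 ft/s² / 0.3048 m/s²) = 4.155 ft/s²

4.15 ft/s²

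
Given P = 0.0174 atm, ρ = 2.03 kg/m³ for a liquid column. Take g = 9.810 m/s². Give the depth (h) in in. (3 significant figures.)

Solving P = ρ·g·h for h: h = P/(ρ·g).
P = 0.0174 atm = 1763 Pa; ρ = 2.03 kg/m³; g = 9.810 m/s².
h = 88.53 m
88.53 m × (1 in / 0.02540 m) = 3486 in

3490 in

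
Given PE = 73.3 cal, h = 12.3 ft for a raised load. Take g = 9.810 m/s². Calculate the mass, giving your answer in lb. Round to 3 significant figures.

18.4 lb

Rearranging: m = PE/(g·h).
PE = 73.3 cal = 306.7 J; h = 12.3 ft = 3.749 m; g = 9.810 m/s².
m = 8.339 kg
8.339 kg × (1 lb / 0.4536 kg) = 18.38 lb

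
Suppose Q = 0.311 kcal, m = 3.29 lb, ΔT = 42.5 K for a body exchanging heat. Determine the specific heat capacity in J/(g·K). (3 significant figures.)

Rearranging: c = Q/(m·ΔT).
Q = 0.311 kcal = 1301 J; m = 3.29 lb = 1.492 kg; ΔT = 42.5 K.
c = 20.52 J/(kg·K)
20.52 J/(kg·K) × (1 J/(g·K) / 1000 J/(kg·K)) = 0.02052 J/(g·K)

0.0205 J/(g·K)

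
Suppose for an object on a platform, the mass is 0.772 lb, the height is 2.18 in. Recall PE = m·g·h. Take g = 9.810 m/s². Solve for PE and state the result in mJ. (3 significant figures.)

190 mJ

PE is given directly by: PE = mgh.
m = 0.772 lb = 0.3502 kg; h = 2.18 in = 0.05537 m; g = 9.810 m/s².
PE = 0.1902 J
0.1902 J × (1 mJ / 0.001000 J) = 190.2 mJ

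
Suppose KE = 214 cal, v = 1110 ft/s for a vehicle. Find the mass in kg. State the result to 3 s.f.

Rearranging: m = 2·KE/v².
KE = 214 cal = 895.4 J; v = 1110 ft/s = 338.3 m/s.
m = 0.01564 kg

0.0156 kg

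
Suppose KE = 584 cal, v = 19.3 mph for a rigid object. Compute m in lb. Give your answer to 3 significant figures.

Solving KE = ½mv² for m: m = 2·KE/v².
KE = 584 cal = 2443 J; v = 19.3 mph = 8.628 m/s.
m = 65.65 kg
65.65 kg × (1 lb / 0.4536 kg) = 144.7 lb

145 lb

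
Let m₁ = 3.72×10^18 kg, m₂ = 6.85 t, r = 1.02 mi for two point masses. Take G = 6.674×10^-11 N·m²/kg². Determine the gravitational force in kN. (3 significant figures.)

631 kN

F is given directly by: F = Gm₁m₂/r².
m₁ = 3.72×10^18 kg; m₂ = 6.85 t = 6850 kg; r = 1.02 mi = 1642 m; G = 6.674×10^-11 N·m²/kg².
F = 6.311×10^5 N
6.311×10^5 N × (1 kN / 1000 N) = 631.1 kN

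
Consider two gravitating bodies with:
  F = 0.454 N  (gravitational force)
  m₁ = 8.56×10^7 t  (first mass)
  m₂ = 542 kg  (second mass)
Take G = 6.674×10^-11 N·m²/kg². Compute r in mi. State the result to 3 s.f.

From Newton's law of gravitation: r = √(G·m₁m₂/F).
F = 0.454 N; m₁ = 8.56×10^7 t = 8.560×10^10 kg; m₂ = 542 kg; G = 6.674×10^-11 N·m²/kg².
r = 82.59 m
82.59 m × (1 mi / 1609 m) = 0.05132 mi

0.0513 mi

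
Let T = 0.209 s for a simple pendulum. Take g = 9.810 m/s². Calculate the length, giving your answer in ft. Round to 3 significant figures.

Rearranging: L = g·(T/2π)².
T = 0.209 s; g = 9.810 m/s².
L = 0.01085 m
0.01085 m × (1 ft / 0.3048 m) = 0.03561 ft

0.0356 ft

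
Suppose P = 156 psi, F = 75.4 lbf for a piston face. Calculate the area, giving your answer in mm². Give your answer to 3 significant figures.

312 mm²

Solving P = F/A for A: A = F/P.
P = 156 psi = 1.076×10^6 Pa; F = 75.4 lbf = 335.4 N.
A = 3.118×10^-4 m²
3.118×10^-4 m² × (1 mm² / 1.000×10^-6 m²) = 311.8 mm²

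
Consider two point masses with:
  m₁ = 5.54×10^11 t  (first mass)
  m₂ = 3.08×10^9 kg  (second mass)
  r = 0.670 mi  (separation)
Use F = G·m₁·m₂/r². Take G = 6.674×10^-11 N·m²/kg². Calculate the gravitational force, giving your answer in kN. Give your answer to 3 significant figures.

From Newton's law of gravitation: F = Gm₁m₂/r².
m₁ = 5.54×10^11 t = 5.540×10^14 kg; m₂ = 3.08×10^9 kg; r = 0.670 mi = 1078 m; G = 6.674×10^-11 N·m²/kg².
F = 9.795×10^7 N
9.795×10^7 N × (1 kN / 1000 N) = 97949 kN

97900 kN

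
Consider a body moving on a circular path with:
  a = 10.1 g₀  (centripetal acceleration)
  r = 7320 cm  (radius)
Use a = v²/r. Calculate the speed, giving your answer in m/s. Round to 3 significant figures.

Rearranging: v = √(a·r).
a = 10.1 g₀ = 99.05 m/s²; r = 7320 cm = 73.20 m.
v = 85.15 m/s

85.1 m/s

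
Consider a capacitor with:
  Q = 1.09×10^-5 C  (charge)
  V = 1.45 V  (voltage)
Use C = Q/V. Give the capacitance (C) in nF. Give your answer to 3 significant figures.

C is given directly by: C = Q/V.
Q = 1.09×10^-5 C; V = 1.45 V.
C = 7.517×10^-6 F
7.517×10^-6 F × (1 nF / 1.000×10^-9 F) = 7517 nF

7520 nF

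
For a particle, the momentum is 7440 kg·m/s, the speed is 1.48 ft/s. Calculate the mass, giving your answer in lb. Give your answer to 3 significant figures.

36400 lb

Solving p = m·v for m: m = p/v.
p = 7440 kg·m/s; v = 1.48 ft/s = 0.4511 m/s.
m = 16493 kg
16493 kg × (1 lb / 0.4536 kg) = 36361 lb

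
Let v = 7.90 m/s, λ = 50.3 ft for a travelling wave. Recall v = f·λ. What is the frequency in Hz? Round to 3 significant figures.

0.515 Hz

Solving v = f·λ for f: f = v/λ.
v = 7.90 m/s; λ = 50.3 ft = 15.33 m.
f = 0.5153 Hz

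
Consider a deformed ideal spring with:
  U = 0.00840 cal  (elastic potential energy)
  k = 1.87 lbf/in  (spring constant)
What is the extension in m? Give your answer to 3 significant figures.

Rearranging U = ½k·x² for x: x = √(2U/k).
U = 0.00840 cal = 0.03515 J; k = 1.87 lbf/in = 327.5 N/m.
x = 0.01465 m

0.0147 m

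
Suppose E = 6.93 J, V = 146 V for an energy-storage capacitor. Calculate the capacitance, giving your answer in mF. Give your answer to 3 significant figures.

0.650 mF

Rearranging E = ½C·V² for C: C = 2E/V².
E = 6.93 J; V = 146 V.
C = 6.502×10^-4 F
6.502×10^-4 F × (1 mF / 0.001000 F) = 0.6502 mF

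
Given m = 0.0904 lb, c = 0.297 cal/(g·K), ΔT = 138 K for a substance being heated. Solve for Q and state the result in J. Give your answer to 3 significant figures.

Q is given directly by: Q = mcΔT.
m = 0.0904 lb = 0.04100 kg; c = 0.297 cal/(g·K) = 1243 J/(kg·K); ΔT = 138 K.
Q = 7032 J

7030 J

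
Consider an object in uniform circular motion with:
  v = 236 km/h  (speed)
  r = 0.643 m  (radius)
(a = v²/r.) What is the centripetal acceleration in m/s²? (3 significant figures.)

6680 m/s²

a is given directly by: a = v²/r.
v = 236 km/h = 65.56 m/s; r = 0.643 m.
a = 6684 m/s²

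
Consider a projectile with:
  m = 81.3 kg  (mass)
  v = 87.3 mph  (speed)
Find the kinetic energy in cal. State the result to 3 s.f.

14800 cal

KE is given directly by: KE = ½mv².
m = 81.3 kg; v = 87.3 mph = 39.03 m/s.
KE = 61913 J
61913 J × (1 cal / 4.184 J) = 14798 cal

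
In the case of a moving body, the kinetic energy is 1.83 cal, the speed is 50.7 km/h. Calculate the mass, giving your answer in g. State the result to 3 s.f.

Solving KE = ½mv² for m: m = 2·KE/v².
KE = 1.83 cal = 7.657 J; v = 50.7 km/h = 14.08 m/s.
m = 0.07721 kg
0.07721 kg × (1 g / 0.001000 kg) = 77.21 g

77.2 g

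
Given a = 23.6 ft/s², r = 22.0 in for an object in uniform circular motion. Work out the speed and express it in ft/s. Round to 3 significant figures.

Rearranging: v = √(a·r).
a = 23.6 ft/s² = 7.193 m/s²; r = 22.0 in = 0.5588 m.
v = 2.005 m/s
2.005 m/s × (1 ft/s / 0.3048 m/s) = 6.578 ft/s

6.58 ft/s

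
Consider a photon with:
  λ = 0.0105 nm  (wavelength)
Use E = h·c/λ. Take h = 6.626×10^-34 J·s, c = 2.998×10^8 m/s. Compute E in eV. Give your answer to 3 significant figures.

1.18×10^5 eV

Directly: E = hc/λ.
λ = 0.0105 nm = 1.050×10^-11 m; h = 6.626×10^-34 J·s; c = 2.998×10^8 m/s.
E = 1.892×10^-14 J
1.892×10^-14 J × (1 eV / 1.602×10^-19 J) = 1.181×10^5 eV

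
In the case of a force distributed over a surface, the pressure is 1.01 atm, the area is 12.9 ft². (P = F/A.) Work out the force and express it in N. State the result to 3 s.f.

Rearranging: F = P·A.
P = 1.01 atm = 1.023×10^5 Pa; A = 12.9 ft² = 1.198 m².
F = 1.226×10^5 N  (the unit combination reduces to kg·m/s² = N)

1.23×10^5 N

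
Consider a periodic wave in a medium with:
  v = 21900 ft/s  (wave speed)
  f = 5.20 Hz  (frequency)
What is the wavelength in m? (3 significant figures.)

1280 m

Solving v = f·λ for λ: λ = v/f.
v = 21900 ft/s = 6675 m/s; f = 5.20 Hz.
λ = 1284 m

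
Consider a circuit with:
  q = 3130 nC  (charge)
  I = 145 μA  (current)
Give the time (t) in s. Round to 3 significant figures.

0.0216 s

Solving q = I·t for t: t = q/I.
q = 3130 nC = 3.130×10^-6 C; I = 145 μA = 1.450×10^-4 A.
t = 0.02159 s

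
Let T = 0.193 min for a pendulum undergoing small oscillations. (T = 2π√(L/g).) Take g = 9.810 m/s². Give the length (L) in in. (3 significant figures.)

1310 in

Solving T = 2π√(L/g) for L: L = g·(T/2π)².
T = 0.193 min = 11.58 s; g = 9.810 m/s².
L = 33.32 m
33.32 m × (1 in / 0.02540 m) = 1312 in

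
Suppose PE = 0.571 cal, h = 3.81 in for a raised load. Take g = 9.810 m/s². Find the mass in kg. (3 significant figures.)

2.52 kg

Rearranging PE = m·g·h for m: m = PE/(g·h).
PE = 0.571 cal = 2.389 J; h = 3.81 in = 0.09677 m; g = 9.810 m/s².
m = 2.517 kg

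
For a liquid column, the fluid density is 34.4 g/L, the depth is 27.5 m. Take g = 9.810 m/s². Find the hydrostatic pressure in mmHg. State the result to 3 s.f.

P is given directly by: P = ρgh.
ρ = 34.4 g/L = 34.40 kg/m³; h = 27.5 m; g = 9.810 m/s².
P = 9280 Pa
9280 Pa × (1 mmHg / 133.3 Pa) = 69.61 mmHg

69.6 mmHg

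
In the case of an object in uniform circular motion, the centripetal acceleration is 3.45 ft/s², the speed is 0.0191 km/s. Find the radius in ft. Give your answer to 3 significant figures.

Rearranging a = v²/r for r: r = v²/a.
a = 3.45 ft/s² = 1.052 m/s²; v = 0.0191 km/s = 19.10 m/s.
r = 346.9 m
346.9 m × (1 ft / 0.3048 m) = 1138 ft

1140 ft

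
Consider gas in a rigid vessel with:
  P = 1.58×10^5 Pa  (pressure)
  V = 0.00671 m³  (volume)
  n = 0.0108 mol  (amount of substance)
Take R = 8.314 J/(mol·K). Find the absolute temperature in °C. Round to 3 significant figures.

11500 °C

Rearranging: T = PV/(nR).
P = 1.58×10^5 Pa; V = 0.00671 m³; n = 0.0108 mol; R = 8.314 J/(mol·K).
T = 11807 K
11807 K − 273.15 = 11534 °C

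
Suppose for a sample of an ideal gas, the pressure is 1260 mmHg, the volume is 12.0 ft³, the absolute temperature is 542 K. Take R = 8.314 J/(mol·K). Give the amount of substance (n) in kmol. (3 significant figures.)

0.0127 kmol

Rearranging PV = nRT for n: n = PV/(RT).
P = 1260 mmHg = 1.680×10^5 Pa; V = 12.0 ft³ = 0.3398 m³; T = 542 K; R = 8.314 J/(mol·K).
n = 12.67 mol
12.67 mol × (1 kmol / 1000 mol) = 0.01267 kmol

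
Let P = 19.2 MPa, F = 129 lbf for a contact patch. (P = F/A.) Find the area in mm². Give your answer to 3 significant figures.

Rearranging P = F/A for A: A = F/P.
P = 19.2 MPa = 1.920×10^7 Pa; F = 129 lbf = 573.8 N.
A = 2.989×10^-5 m²
2.989×10^-5 m² × (1 mm² / 1.000×10^-6 m²) = 29.89 mm²

29.9 mm²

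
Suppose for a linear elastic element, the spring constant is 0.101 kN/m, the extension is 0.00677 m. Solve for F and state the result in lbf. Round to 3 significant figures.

0.154 lbf

From Hooke's law: F = kx.
k = 0.101 kN/m = 101.0 N/m; x = 0.00677 m.
F = 0.6838 N
0.6838 N × (1 lbf / 4.448 N) = 0.1537 lbf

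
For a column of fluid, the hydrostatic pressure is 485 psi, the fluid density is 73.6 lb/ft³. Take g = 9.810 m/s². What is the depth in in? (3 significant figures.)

11400 in

Solving P = ρ·g·h for h: h = P/(ρ·g).
P = 485 psi = 3.344×10^6 Pa; ρ = 73.6 lb/ft³ = 1179 kg/m³; g = 9.810 m/s².
h = 289.1 m
289.1 m × (1 in / 0.02540 m) = 11383 in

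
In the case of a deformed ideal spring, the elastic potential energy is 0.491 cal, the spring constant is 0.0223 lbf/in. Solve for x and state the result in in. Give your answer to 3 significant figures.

Solving U = ½k·x² for x: x = √(2U/k).
U = 0.491 cal = 2.054 J; k = 0.0223 lbf/in = 3.905 N/m.
x = 1.026 m
1.026 m × (1 in / 0.02540 m) = 40.38 in

40.4 in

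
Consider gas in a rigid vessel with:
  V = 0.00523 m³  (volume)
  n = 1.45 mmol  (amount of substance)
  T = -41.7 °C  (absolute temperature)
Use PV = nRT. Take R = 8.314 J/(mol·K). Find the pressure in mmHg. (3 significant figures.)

From the ideal-gas law: P = nRT/V.
V = 0.00523 m³; n = 1.45 mmol = 0.001450 mol; T = -41.7 °C = 231.4 K; R = 8.314 J/(mol·K).
P = 533.5 Pa
533.5 Pa × (1 mmHg / 133.3 Pa) = 4.002 mmHg

4.00 mmHg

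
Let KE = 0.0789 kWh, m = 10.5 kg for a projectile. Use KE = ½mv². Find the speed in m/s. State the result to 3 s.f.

Rearranging: v = √(2·KE/m).
KE = 0.0789 kWh = 2.840×10^5 J; m = 10.5 kg.
v = 232.6 m/s

233 m/s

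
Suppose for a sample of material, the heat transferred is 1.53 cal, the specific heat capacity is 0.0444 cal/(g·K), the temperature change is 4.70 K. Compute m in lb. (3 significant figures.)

Solving Q = m·c·ΔT for m: m = Q/(c·ΔT).
Q = 1.53 cal = 6.402 J; c = 0.0444 cal/(g·K) = 185.8 J/(kg·K); ΔT = 4.70 K.
m = 0.007332 kg
0.007332 kg × (1 lb / 0.4536 kg) = 0.01616 lb

0.0162 lb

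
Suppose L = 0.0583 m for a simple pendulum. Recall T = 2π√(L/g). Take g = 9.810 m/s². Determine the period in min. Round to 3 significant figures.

0.00807 min

Directly: T = 2π√(L/g).
L = 0.0583 m; g = 9.810 m/s².
T = 0.4844 s
0.4844 s × (1 min / 60.00 s) = 0.008073 min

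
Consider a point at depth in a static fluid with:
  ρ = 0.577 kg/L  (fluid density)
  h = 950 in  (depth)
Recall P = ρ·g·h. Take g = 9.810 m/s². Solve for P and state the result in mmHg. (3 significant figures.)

P is given directly by: P = ρgh.
ρ = 0.577 kg/L = 577.0 kg/m³; h = 950 in = 24.13 m; g = 9.810 m/s².
P = 1.366×10^5 Pa
1.366×10^5 Pa × (1 mmHg / 133.3 Pa) = 1024 mmHg

1020 mmHg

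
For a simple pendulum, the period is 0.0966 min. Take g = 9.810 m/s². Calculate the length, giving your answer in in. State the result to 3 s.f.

Rearranging: L = g·(T/2π)².
T = 0.0966 min = 5.796 s; g = 9.810 m/s².
L = 8.348 m
8.348 m × (1 in / 0.02540 m) = 328.6 in

329 in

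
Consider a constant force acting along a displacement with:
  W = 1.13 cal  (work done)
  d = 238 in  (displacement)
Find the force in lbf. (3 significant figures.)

0.176 lbf

Rearranging W = F·d for F: F = W/d.
W = 1.13 cal = 4.728 J; d = 238 in = 6.045 m.
F = 0.7821 N
0.7821 N × (1 lbf / 4.448 N) = 0.1758 lbf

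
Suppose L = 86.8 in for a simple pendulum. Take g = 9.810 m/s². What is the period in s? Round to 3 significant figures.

2.98 s

Directly: T = 2π√(L/g).
L = 86.8 in = 2.205 m; g = 9.810 m/s².
T = 2.979 s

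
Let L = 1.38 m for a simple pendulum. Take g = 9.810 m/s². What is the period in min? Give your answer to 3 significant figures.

T is given directly by: T = 2π√(L/g).
L = 1.38 m; g = 9.810 m/s².
T = 2.357 s
2.357 s × (1 min / 60.00 s) = 0.03928 min

0.0393 min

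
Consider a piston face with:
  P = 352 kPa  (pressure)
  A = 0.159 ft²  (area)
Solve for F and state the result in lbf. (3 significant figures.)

Solving P = F/A for F: F = P·A.
P = 352 kPa = 3.520×10^5 Pa; A = 0.159 ft² = 0.01477 m².
F = 5200 N  (the unit combination reduces to kg·m/s² = N)
5200 N × (1 lbf / 4.448 N) = 1169 lbf

1170 lbf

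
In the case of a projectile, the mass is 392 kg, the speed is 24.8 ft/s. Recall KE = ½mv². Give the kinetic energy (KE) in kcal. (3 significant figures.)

2.68 kcal

KE is given directly by: KE = ½mv².
m = 392 kg; v = 24.8 ft/s = 7.559 m/s.
KE = 11199 J
11199 J × (1 kcal / 4184 J) = 2.677 kcal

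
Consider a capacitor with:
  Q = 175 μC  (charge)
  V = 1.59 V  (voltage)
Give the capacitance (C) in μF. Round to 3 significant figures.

C is given directly by: C = Q/V.
Q = 175 μC = 1.750×10^-4 C; V = 1.59 V.
C = 1.101×10^-4 F
1.101×10^-4 F × (1 μF / 1.000×10^-6 F) = 110.1 μF

110 μF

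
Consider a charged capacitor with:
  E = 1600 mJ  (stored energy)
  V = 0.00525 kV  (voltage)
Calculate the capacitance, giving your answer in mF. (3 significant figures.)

Solving E = ½C·V² for C: C = 2E/V².
E = 1600 mJ = 1.600 J; V = 0.00525 kV = 5.250 V.
C = 0.1161 F
0.1161 F × (1 mF / 0.001000 F) = 116.1 mF

116 mF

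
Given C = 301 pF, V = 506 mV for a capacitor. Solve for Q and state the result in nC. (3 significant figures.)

Solving C = Q/V for Q: Q = CV.
C = 301 pF = 3.010×10^-10 F; V = 506 mV = 0.5060 V.
Q = 1.523×10^-10 C
1.523×10^-10 C × (1 nC / 1.000×10^-9 C) = 0.1523 nC

0.152 nC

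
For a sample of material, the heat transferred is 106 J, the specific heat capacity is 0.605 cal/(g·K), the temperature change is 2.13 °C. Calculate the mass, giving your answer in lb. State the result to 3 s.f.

0.0433 lb

Solving Q = m·c·ΔT for m: m = Q/(c·ΔT).
Q = 106 J; c = 0.605 cal/(g·K) = 2531 J/(kg·K); ΔT = 2.13 °C = 2.130 K.
m = 0.01966 kg
0.01966 kg × (1 lb / 0.4536 kg) = 0.04334 lb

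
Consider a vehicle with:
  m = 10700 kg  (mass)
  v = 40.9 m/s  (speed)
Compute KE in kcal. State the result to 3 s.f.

KE is given directly by: KE = ½mv².
m = 10700 kg; v = 40.9 m/s.
KE = 8.950×10^6 J
8.950×10^6 J × (1 kcal / 4184 J) = 2139 kcal

2140 kcal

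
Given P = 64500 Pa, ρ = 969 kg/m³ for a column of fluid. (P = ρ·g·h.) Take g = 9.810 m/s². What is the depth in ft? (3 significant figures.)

Solving P = ρ·g·h for h: h = P/(ρ·g).
P = 64500 Pa; ρ = 969 kg/m³; g = 9.810 m/s².
h = 6.785 m
6.785 m × (1 ft / 0.3048 m) = 22.26 ft

22.3 ft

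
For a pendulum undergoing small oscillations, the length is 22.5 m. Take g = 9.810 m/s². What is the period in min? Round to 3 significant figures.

Directly: T = 2π√(L/g).
L = 22.5 m; g = 9.810 m/s².
T = 9.516 s
9.516 s × (1 min / 60.00 s) = 0.1586 min

0.159 min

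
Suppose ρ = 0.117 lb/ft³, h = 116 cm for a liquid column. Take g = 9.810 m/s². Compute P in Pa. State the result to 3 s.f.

Directly: P = ρgh.
ρ = 0.117 lb/ft³ = 1.874 kg/m³; h = 116 cm = 1.160 m; g = 9.810 m/s².
P = 21.33 Pa  (the unit combination reduces to kg/(m·s²) = Pa)

21.3 Pa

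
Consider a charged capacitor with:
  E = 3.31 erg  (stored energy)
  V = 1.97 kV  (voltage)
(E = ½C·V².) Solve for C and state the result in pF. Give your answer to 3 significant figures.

0.171 pF

Rearranging E = ½C·V² for C: C = 2E/V².
E = 3.31 erg = 3.310×10^-7 J; V = 1.97 kV = 1970 V.
C = 1.706×10^-13 F
1.706×10^-13 F × (1 pF / 1.000×10^-12 F) = 0.1706 pF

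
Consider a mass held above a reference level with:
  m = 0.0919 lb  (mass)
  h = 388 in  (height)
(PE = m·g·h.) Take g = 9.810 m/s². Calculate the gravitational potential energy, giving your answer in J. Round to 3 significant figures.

PE is given directly by: PE = mgh.
m = 0.0919 lb = 0.04169 kg; h = 388 in = 9.855 m; g = 9.810 m/s².
PE = 4.030 J  (the unit combination reduces to kg·m²/s² = J)

4.03 J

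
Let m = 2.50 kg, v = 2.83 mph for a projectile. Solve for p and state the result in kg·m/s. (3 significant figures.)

3.16 kg·m/s

p is given directly by: p = mv.
m = 2.50 kg; v = 2.83 mph = 1.265 m/s.
p = 3.163 kg·m/s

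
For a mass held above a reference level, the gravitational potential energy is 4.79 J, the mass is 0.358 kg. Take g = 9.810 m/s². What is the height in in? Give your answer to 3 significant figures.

53.7 in

Solving PE = m·g·h for h: h = PE/(m·g).
PE = 4.79 J; m = 0.358 kg; g = 9.810 m/s².
h = 1.364 m
1.364 m × (1 in / 0.02540 m) = 53.70 in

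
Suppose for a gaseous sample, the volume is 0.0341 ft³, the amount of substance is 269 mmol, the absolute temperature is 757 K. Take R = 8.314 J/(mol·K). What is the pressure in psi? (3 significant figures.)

P is given directly by: P = nRT/V.
V = 0.0341 ft³ = 9.656×10^-4 m³; n = 269 mmol = 0.2690 mol; T = 757 K; R = 8.314 J/(mol·K).
P = 1.753×10^6 Pa  (the unit combination reduces to kg/(m·s²) = Pa)
1.753×10^6 Pa × (1 psi / 6895 Pa) = 254.3 psi

254 psi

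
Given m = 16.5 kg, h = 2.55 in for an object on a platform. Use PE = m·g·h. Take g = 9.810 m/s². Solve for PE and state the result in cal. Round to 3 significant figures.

2.51 cal

PE is given directly by: PE = mgh.
m = 16.5 kg; h = 2.55 in = 0.06477 m; g = 9.810 m/s².
PE = 10.48 J
10.48 J × (1 cal / 4.184 J) = 2.506 cal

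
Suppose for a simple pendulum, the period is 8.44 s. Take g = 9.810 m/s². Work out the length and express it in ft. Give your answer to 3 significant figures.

58.1 ft

Rearranging T = 2π√(L/g) for L: L = g·(T/2π)².
T = 8.44 s; g = 9.810 m/s².
L = 17.70 m
17.70 m × (1 ft / 0.3048 m) = 58.07 ft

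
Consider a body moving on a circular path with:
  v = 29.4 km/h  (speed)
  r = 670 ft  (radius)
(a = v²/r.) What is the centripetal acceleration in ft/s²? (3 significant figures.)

Directly: a = v²/r.
v = 29.4 km/h = 8.167 m/s; r = 670 ft = 204.2 m.
a = 0.3266 m/s²
0.3266 m/s² × (1 ft/s² / 0.3048 m/s²) = 1.071 ft/s²

1.07 ft/s²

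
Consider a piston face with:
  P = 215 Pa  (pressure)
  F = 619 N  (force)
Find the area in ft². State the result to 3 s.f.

Rearranging: A = F/P.
P = 215 Pa; F = 619 N.
A = 2.879 m²
2.879 m² × (1 ft² / 0.09290 m²) = 30.99 ft²

31.0 ft²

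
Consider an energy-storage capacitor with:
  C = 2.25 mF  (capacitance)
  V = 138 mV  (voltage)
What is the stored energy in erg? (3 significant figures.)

214 erg

E is given directly by: E = ½CV².
C = 2.25 mF = 0.002250 F; V = 138 mV = 0.1380 V.
E = 2.142×10^-5 J
2.142×10^-5 J × (1 erg / 1.000×10^-7 J) = 214.2 erg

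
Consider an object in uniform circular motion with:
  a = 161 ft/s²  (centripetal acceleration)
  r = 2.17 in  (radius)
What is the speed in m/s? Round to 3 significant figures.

Rearranging: v = √(a·r).
a = 161 ft/s² = 49.07 m/s²; r = 2.17 in = 0.05512 m.
v = 1.645 m/s

1.64 m/s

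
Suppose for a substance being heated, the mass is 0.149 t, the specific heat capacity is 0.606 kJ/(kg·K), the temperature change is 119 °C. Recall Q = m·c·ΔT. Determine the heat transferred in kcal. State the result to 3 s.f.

2570 kcal

Q is given directly by: Q = mcΔT.
m = 0.149 t = 149.0 kg; c = 0.606 kJ/(kg·K) = 606.0 J/(kg·K); ΔT = 119 °C = 119.0 K.
Q = 1.074×10^7 J
1.074×10^7 J × (1 kcal / 4184 J) = 2568 kcal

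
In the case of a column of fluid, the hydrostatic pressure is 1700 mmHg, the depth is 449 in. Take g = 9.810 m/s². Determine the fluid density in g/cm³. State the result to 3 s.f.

2.03 g/cm³

Rearranging: ρ = P/(g·h).
P = 1700 mmHg = 2.266×10^5 Pa; h = 449 in = 11.40 m; g = 9.810 m/s².
ρ = 2026 kg/m³
2026 kg/m³ × (1 g/cm³ / 1000 kg/m³) = 2.026 g/cm³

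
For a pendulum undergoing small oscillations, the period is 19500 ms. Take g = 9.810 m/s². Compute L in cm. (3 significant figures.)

Rearranging: L = g·(T/2π)².
T = 19500 ms = 19.50 s; g = 9.810 m/s².
L = 94.49 m
94.49 m × (1 cm / 0.01000 m) = 9449 cm

9450 cm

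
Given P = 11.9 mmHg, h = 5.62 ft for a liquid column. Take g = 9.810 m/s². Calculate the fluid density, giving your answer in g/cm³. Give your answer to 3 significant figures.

Solving P = ρ·g·h for ρ: ρ = P/(g·h).
P = 11.9 mmHg = 1587 Pa; h = 5.62 ft = 1.713 m; g = 9.810 m/s².
ρ = 94.41 kg/m³
94.41 kg/m³ × (1 g/cm³ / 1000 kg/m³) = 0.09441 g/cm³

0.0944 g/cm³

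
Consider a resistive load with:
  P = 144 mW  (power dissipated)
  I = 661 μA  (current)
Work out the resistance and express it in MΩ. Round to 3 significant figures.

Rearranging: R = P/I².
P = 144 mW = 0.1440 W; I = 661 μA = 6.610×10^-4 A.
R = 3.296×10^5 Ω
3.296×10^5 Ω × (1 MΩ / 1.000×10^6 Ω) = 0.3296 MΩ

0.330 MΩ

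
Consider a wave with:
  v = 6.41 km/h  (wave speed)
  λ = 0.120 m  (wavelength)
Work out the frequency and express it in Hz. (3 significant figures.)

14.8 Hz

Solving v = f·λ for f: f = v/λ.
v = 6.41 km/h = 1.781 m/s; λ = 0.120 m.
f = 14.84 Hz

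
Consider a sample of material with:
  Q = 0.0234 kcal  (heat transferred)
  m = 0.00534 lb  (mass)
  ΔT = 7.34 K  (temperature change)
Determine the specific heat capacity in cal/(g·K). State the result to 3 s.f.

Rearranging Q = m·c·ΔT for c: c = Q/(m·ΔT).
Q = 0.0234 kcal = 97.91 J; m = 0.00534 lb = 0.002422 kg; ΔT = 7.34 K.
c = 5507 J/(kg·K)
5507 J/(kg·K) × (1 cal/(g·K) / 4184 J/(kg·K)) = 1.316 cal/(g·K)

1.32 cal/(g·K)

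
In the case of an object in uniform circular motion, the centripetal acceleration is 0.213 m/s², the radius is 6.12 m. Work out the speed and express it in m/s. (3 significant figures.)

Solving a = v²/r for v: v = √(a·r).
a = 0.213 m/s²; r = 6.12 m.
v = 1.142 m/s

1.14 m/s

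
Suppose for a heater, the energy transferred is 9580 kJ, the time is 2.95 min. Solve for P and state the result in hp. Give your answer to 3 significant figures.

72.6 hp

Directly: P = W/t.
W = 9580 kJ = 9.580×10^6 J; t = 2.95 min = 177.0 s.
P = 54124 W
54124 W × (1 hp / 745.7 W) = 72.58 hp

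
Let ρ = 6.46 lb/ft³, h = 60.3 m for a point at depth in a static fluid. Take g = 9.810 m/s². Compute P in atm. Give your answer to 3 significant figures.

0.604 atm

Directly: P = ρgh.
ρ = 6.46 lb/ft³ = 103.5 kg/m³; h = 60.3 m; g = 9.810 m/s².
P = 61212 Pa
61212 Pa × (1 atm / 1.013×10^5 Pa) = 0.6041 atm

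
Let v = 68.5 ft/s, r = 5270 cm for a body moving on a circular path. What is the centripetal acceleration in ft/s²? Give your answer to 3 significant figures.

27.1 ft/s²

a is given directly by: a = v²/r.
v = 68.5 ft/s = 20.88 m/s; r = 5270 cm = 52.70 m.
a = 8.272 m/s²
8.272 m/s² × (1 ft/s² / 0.3048 m/s²) = 27.14 ft/s²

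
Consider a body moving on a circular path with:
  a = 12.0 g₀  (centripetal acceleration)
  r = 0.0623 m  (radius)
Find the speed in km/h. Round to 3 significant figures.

9.75 km/h

Rearranging: v = √(a·r).
a = 12.0 g₀ = 117.7 m/s²; r = 0.0623 m.
v = 2.708 m/s
2.708 m/s × (1 km/h / 0.2778 m/s) = 9.748 km/h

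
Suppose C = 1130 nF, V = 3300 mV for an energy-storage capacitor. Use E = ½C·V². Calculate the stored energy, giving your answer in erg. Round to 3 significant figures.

E is given directly by: E = ½CV².
C = 1130 nF = 1.130×10^-6 F; V = 3300 mV = 3.300 V.
E = 6.153×10^-6 J
6.153×10^-6 J × (1 erg / 1.000×10^-7 J) = 61.53 erg

61.5 erg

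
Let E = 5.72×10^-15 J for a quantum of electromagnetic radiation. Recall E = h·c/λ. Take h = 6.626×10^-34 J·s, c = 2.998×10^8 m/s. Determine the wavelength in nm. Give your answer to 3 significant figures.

Solving E = h·c/λ for λ: λ = hc/E.
E = 5.72×10^-15 J; h = 6.626×10^-34 J·s; c = 2.998×10^8 m/s.
λ = 3.473×10^-11 m
3.473×10^-11 m × (1 nm / 1.000×10^-9 m) = 0.03473 nm

0.0347 nm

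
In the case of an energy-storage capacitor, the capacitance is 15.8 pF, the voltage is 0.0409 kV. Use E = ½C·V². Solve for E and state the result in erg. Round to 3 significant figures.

0.132 erg

E is given directly by: E = ½CV².
C = 15.8 pF = 1.580×10^-11 F; V = 0.0409 kV = 40.90 V.
E = 1.322×10^-8 J
1.322×10^-8 J × (1 erg / 1.000×10^-7 J) = 0.1322 erg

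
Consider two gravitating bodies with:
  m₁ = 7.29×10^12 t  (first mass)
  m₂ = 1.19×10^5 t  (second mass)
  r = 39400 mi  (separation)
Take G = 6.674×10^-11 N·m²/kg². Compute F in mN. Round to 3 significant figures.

Directly: F = Gm₁m₂/r².
m₁ = 7.29×10^12 t = 7.290×10^15 kg; m₂ = 1.19×10^5 t = 1.190×10^8 kg; r = 39400 mi = 6.341×10^7 m; G = 6.674×10^-11 N·m²/kg².
F = 0.01440 N  (the unit combination reduces to kg·m/s² = N)
0.01440 N × (1 mN / 0.001000 N) = 14.40 mN

14.4 mN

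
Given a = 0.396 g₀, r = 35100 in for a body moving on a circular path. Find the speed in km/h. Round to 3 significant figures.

212 km/h

Solving a = v²/r for v: v = √(a·r).
a = 0.396 g₀ = 3.883 m/s²; r = 35100 in = 891.5 m.
v = 58.84 m/s
58.84 m/s × (1 km/h / 0.2778 m/s) = 211.8 km/h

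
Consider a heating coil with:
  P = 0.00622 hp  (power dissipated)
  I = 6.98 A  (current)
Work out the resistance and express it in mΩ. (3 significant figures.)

Rearranging P = I²R for R: R = P/I².
P = 0.00622 hp = 4.638 W; I = 6.98 A.
R = 0.09520 Ω
0.09520 Ω × (1 mΩ / 0.001000 Ω) = 95.20 mΩ

95.2 mΩ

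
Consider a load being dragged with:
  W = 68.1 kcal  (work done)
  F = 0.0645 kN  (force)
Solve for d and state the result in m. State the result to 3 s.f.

4420 m

Solving W = F·d for d: d = W/F.
W = 68.1 kcal = 2.849×10^5 J; F = 0.0645 kN = 64.50 N.
d = 4418 m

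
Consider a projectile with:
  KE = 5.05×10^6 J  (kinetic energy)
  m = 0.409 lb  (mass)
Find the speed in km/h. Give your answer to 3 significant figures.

26600 km/h

Solving KE = ½mv² for v: v = √(2·KE/m).
KE = 5.05×10^6 J; m = 0.409 lb = 0.1855 kg.
v = 7378 m/s
7378 m/s × (1 km/h / 0.2778 m/s) = 26562 km/h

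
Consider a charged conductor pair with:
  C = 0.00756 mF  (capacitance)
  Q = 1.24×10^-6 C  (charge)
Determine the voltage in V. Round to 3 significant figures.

0.164 V

Solving C = Q/V for V: V = Q/C.
C = 0.00756 mF = 7.560×10^-6 F; Q = 1.24×10^-6 C.
V = 0.1640 V  (the unit combination reduces to kg·m²/(A·s³) = V)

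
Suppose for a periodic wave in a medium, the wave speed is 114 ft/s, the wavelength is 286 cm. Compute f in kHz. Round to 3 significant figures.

0.0121 kHz

Rearranging: f = v/λ.
v = 114 ft/s = 34.75 m/s; λ = 286 cm = 2.860 m.
f = 12.15 Hz
12.15 Hz × (1 kHz / 1000 Hz) = 0.01215 kHz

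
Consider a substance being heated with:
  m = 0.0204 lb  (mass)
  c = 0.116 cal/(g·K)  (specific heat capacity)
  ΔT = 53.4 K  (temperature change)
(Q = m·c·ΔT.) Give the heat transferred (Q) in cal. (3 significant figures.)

Q is given directly by: Q = mcΔT.
m = 0.0204 lb = 0.009253 kg; c = 0.116 cal/(g·K) = 485.3 J/(kg·K); ΔT = 53.4 K.
Q = 239.8 J  (the unit combination reduces to kg·m²/s² = J)
239.8 J × (1 cal / 4.184 J) = 57.32 cal

57.3 cal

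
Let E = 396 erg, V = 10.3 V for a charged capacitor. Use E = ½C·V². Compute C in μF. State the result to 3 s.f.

0.747 μF

Rearranging E = ½C·V² for C: C = 2E/V².
E = 396 erg = 3.960×10^-5 J; V = 10.3 V.
C = 7.465×10^-7 F
7.465×10^-7 F × (1 μF / 1.000×10^-6 F) = 0.7465 μF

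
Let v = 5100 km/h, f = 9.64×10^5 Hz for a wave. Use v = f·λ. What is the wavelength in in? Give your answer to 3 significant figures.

0.0579 in

Rearranging v = f·λ for λ: λ = v/f.
v = 5100 km/h = 1417 m/s; f = 9.64×10^5 Hz.
λ = 0.001470 m
0.001470 m × (1 in / 0.02540 m) = 0.05786 in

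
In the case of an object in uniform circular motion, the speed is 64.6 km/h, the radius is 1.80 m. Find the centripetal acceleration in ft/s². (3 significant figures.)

587 ft/s²

Directly: a = v²/r.
v = 64.6 km/h = 17.94 m/s; r = 1.80 m.
a = 178.9 m/s²
178.9 m/s² × (1 ft/s² / 0.3048 m/s²) = 586.9 ft/s²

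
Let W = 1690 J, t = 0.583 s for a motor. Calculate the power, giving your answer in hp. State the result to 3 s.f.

P is given directly by: P = W/t.
W = 1690 J; t = 0.583 s.
P = 2899 W  (the unit combination reduces to kg·m²/s³ = W)
2899 W × (1 hp / 745.7 W) = 3.887 hp

3.89 hp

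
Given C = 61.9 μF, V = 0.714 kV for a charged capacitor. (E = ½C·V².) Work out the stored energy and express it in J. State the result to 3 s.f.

15.8 J

Directly: E = ½CV².
C = 61.9 μF = 6.190×10^-5 F; V = 0.714 kV = 714.0 V.
E = 15.78 J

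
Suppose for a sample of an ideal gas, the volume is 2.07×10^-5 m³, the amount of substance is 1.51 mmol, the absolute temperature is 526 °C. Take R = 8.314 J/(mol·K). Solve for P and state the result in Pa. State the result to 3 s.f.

From the ideal-gas law: P = nRT/V.
V = 2.07×10^-5 m³; n = 1.51 mmol = 0.001510 mol; T = 526 °C = 799.1 K; R = 8.314 J/(mol·K).
P = 4.847×10^5 Pa

4.85×10^5 Pa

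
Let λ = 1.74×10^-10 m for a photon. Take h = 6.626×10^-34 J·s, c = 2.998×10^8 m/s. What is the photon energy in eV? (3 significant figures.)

E is given directly by: E = hc/λ.
λ = 1.74×10^-10 m; h = 6.626×10^-34 J·s; c = 2.998×10^8 m/s.
E = 1.142×10^-15 J
1.142×10^-15 J × (1 eV / 1.602×10^-19 J) = 7126 eV

7130 eV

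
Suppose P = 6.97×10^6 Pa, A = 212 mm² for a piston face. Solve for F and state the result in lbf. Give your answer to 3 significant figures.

332 lbf

Solving P = F/A for F: F = P·A.
P = 6.97×10^6 Pa; A = 212 mm² = 2.120×10^-4 m².
F = 1478 N
1478 N × (1 lbf / 4.448 N) = 332.2 lbf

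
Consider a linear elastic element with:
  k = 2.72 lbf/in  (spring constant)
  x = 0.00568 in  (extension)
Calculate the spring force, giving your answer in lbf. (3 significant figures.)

0.0154 lbf

From Hooke's law: F = kx.
k = 2.72 lbf/in = 476.3 N/m; x = 0.00568 in = 1.443×10^-4 m.
F = 0.06872 N
0.06872 N × (1 lbf / 4.448 N) = 0.01545 lbf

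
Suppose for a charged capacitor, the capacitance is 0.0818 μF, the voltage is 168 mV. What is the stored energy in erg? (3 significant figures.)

E is given directly by: E = ½CV².
C = 0.0818 μF = 8.180×10^-8 F; V = 168 mV = 0.1680 V.
E = 1.154×10^-9 J  (the unit combination reduces to kg·m²/s² = J)
1.154×10^-9 J × (1 erg / 1.000×10^-7 J) = 0.01154 erg

0.0115 erg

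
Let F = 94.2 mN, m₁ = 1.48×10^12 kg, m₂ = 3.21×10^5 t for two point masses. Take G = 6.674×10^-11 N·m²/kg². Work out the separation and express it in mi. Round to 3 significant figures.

Solving F = G·m₁·m₂/r² for r: r = √(G·m₁m₂/F).
F = 94.2 mN = 0.09420 N; m₁ = 1.48×10^12 kg; m₂ = 3.21×10^5 t = 3.210×10^8 kg; G = 6.674×10^-11 N·m²/kg².
r = 5.802×10^5 m
5.802×10^5 m × (1 mi / 1609 m) = 360.5 mi

360 mi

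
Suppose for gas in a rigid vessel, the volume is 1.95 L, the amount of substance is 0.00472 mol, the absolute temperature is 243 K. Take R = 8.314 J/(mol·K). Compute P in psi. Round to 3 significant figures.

0.709 psi

P is given directly by: P = nRT/V.
V = 1.95 L = 0.001950 m³; n = 0.00472 mol; T = 243 K; R = 8.314 J/(mol·K).
P = 4890 Pa
4890 Pa × (1 psi / 6895 Pa) = 0.7093 psi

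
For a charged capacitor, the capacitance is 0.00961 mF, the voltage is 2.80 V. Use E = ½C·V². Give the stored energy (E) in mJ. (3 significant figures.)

E is given directly by: E = ½CV².
C = 0.00961 mF = 9.610×10^-6 F; V = 2.80 V.
E = 3.767×10^-5 J  (the unit combination reduces to kg·m²/s² = J)
3.767×10^-5 J × (1 mJ / 0.001000 J) = 0.03767 mJ

0.0377 mJ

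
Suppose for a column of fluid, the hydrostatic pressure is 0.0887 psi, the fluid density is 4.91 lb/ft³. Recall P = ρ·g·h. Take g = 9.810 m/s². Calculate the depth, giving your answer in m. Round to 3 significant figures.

Solving P = ρ·g·h for h: h = P/(ρ·g).
P = 0.0887 psi = 611.6 Pa; ρ = 4.91 lb/ft³ = 78.65 kg/m³; g = 9.810 m/s².
h = 0.7926 m

0.793 m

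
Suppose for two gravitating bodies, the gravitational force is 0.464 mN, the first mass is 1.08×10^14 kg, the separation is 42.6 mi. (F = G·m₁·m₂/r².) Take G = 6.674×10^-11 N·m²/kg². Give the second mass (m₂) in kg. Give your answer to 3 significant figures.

303 kg

Rearranging F = G·m₁·m₂/r² for m₂: m₂ = F·r²/(G·m₁).
F = 0.464 mN = 4.640×10^-4 N; m₁ = 1.08×10^14 kg; r = 42.6 mi = 68558 m; G = 6.674×10^-11 N·m²/kg².
m₂ = 302.6 kg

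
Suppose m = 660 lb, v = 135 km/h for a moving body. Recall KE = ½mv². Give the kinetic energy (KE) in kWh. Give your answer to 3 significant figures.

Directly: KE = ½mv².
m = 660 lb = 299.4 kg; v = 135 km/h = 37.50 m/s.
KE = 2.105×10^5 J  (the unit combination reduces to kg·m²/s² = J)
2.105×10^5 J × (1 kWh / 3.600×10^6 J) = 0.05847 kWh

0.0585 kWh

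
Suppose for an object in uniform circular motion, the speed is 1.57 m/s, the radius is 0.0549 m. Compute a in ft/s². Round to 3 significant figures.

a is given directly by: a = v²/r.
v = 1.57 m/s; r = 0.0549 m.
a = 44.90 m/s²
44.90 m/s² × (1 ft/s² / 0.3048 m/s²) = 147.3 ft/s²

147 ft/s²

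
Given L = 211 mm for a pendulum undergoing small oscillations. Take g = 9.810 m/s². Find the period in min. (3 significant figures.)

T is given directly by: T = 2π√(L/g).
L = 211 mm = 0.2110 m; g = 9.810 m/s².
T = 0.9215 s
0.9215 s × (1 min / 60.00 s) = 0.01536 min

0.0154 min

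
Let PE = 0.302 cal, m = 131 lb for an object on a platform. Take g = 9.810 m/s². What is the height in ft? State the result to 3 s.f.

Solving PE = m·g·h for h: h = PE/(m·g).
PE = 0.302 cal = 1.264 J; m = 131 lb = 59.42 kg; g = 9.810 m/s².
h = 0.002168 m
0.002168 m × (1 ft / 0.3048 m) = 0.007112 ft

0.00711 ft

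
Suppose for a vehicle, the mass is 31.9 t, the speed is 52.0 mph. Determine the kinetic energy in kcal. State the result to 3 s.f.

2060 kcal

Directly: KE = ½mv².
m = 31.9 t = 31900 kg; v = 52.0 mph = 23.25 m/s.
KE = 8.619×10^6 J
8.619×10^6 J × (1 kcal / 4184 J) = 2060 kcal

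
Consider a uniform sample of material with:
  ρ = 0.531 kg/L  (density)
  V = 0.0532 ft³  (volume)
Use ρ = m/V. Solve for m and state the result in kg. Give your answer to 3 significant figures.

Rearranging: m = ρV.
ρ = 0.531 kg/L = 531.0 kg/m³; V = 0.0532 ft³ = 0.001506 m³.
m = 0.7999 kg

0.800 kg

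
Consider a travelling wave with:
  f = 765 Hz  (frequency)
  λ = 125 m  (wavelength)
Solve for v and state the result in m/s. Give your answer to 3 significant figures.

95600 m/s

Directly: v = fλ.
f = 765 Hz; λ = 125 m.
v = 95625 m/s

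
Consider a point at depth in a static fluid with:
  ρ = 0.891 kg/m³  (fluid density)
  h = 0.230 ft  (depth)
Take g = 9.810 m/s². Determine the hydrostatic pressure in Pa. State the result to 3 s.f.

0.613 Pa

Directly: P = ρgh.
ρ = 0.891 kg/m³; h = 0.230 ft = 0.07010 m; g = 9.810 m/s².
P = 0.6128 Pa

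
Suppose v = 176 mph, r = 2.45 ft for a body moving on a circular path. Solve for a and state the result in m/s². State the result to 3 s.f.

a is given directly by: a = v²/r.
v = 176 mph = 78.68 m/s; r = 2.45 ft = 0.7468 m.
a = 8290 m/s²

8290 m/s²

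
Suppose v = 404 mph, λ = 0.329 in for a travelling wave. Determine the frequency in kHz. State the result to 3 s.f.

21.6 kHz

Solving v = f·λ for f: f = v/λ.
v = 404 mph = 180.6 m/s; λ = 0.329 in = 0.008357 m.
f = 21612 Hz
21612 Hz × (1 kHz / 1000 Hz) = 21.61 kHz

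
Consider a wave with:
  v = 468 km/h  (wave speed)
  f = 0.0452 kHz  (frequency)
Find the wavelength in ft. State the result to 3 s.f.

Rearranging: λ = v/f.
v = 468 km/h = 130.0 m/s; f = 0.0452 kHz = 45.20 Hz.
λ = 2.876 m
2.876 m × (1 ft / 0.3048 m) = 9.436 ft

9.44 ft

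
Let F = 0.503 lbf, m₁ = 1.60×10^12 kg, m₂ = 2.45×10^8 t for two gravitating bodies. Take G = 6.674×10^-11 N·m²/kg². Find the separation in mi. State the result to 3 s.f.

Rearranging: r = √(G·m₁m₂/F).
F = 0.503 lbf = 2.237 N; m₁ = 1.60×10^12 kg; m₂ = 2.45×10^8 t = 2.450×10^11 kg; G = 6.674×10^-11 N·m²/kg².
r = 3.419×10^6 m
3.419×10^6 m × (1 mi / 1609 m) = 2125 mi

2120 mi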